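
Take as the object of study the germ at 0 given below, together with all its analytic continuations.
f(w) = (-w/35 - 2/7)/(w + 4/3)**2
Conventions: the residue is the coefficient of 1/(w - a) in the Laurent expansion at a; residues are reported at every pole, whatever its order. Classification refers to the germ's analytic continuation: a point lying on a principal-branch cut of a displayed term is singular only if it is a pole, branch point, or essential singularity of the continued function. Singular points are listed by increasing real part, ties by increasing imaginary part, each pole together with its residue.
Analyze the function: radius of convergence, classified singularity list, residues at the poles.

Denominator factor (w + 4/3)^2: pole of order 2 at -4/3, modulus 4/3.
The radius of convergence is the smallest modulus among the singular points: 4/3.
At the order-2 pole -4/3 set g(w) = (w - (-4/3))^2*f(w) = -w/35 - 2/7.
Order-2 pole: residue = g'(a); g'(-4/3) = -1/35, so the residue is -1/35.

Radius of convergence at 0: 4/3.
At -4/3: a pole of order 2; residue -1/35.


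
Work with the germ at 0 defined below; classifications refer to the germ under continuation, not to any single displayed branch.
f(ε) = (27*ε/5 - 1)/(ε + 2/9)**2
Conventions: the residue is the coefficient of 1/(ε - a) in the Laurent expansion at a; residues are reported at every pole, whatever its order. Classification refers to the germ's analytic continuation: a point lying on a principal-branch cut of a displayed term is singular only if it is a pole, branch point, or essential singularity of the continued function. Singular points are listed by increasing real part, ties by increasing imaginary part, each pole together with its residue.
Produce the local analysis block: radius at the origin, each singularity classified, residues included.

Denominator factor (ε + 2/9)^2: pole of order 2 at -2/9, modulus 2/9.
The radius of convergence is the smallest modulus among the singular points: 2/9.
At the order-2 pole -2/9 set g(ε) = (ε - (-2/9))^2*f(ε) = 27*ε/5 - 1.
Order-2 pole: residue = g'(a); g'(-2/9) = 27/5, so the residue is 27/5.

Radius of convergence at 0: 2/9.
At -2/9: a pole of order 2; residue 27/5.


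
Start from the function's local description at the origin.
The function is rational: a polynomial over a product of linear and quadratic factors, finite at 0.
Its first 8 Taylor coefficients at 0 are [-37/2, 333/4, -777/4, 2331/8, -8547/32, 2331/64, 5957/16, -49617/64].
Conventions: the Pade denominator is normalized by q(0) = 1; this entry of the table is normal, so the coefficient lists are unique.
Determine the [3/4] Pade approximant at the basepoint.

The Pade approximant has numerator coefficients [-37/2, 1887/98, -1591/147, 148/49]; denominator coefficients [1, 339/98, 3323/588, 263/56, 103/56].

Taylor coefficients needed (read off): a_0 = -37/2, a_1 = 333/4, a_2 = -777/4, a_3 = 2331/8, a_4 = -8547/32, a_5 = 2331/64, a_6 = 5957/16, a_7 = -49617/64.
Write the denominator as Q(r) = 1 + q1*r + q2*r^2 + q3*r^3 + q4*r^4. Requiring Q*f - P = O(r^8) with deg P <= 3 kills the coefficients of r^4..r^7 in Q*f:
  r^4: a_4 + q1*a_3 + q2*a_2 + q3*a_1 + q4*a_0 = 0, i.e. -8547/32 + (2331/8)*q1 + (-777/4)*q2 + (333/4)*q3 + (-37/2)*q4 = 0.
  r^5: a_5 + q1*a_4 + q2*a_3 + q3*a_2 + q4*a_1 = 0, i.e. 2331/64 + (-8547/32)*q1 + (2331/8)*q2 + (-777/4)*q3 + (333/4)*q4 = 0.
  r^6: a_6 + q1*a_5 + q2*a_4 + q3*a_3 + q4*a_2 = 0, i.e. 5957/16 + (2331/64)*q1 + (-8547/32)*q2 + (2331/8)*q3 + (-777/4)*q4 = 0.
  r^7: a_7 + q1*a_6 + q2*a_5 + q3*a_4 + q4*a_3 = 0, i.e. -49617/64 + (5957/16)*q1 + (2331/64)*q2 + (-8547/32)*q3 + (2331/8)*q4 = 0.
Solving this linear system: q1 = 339/98, q2 = 3323/588, q3 = 263/56, q4 = 103/56.
The numerator is Q*f truncated at degree 3: P0 = a_0 = -37/2; P1 = a_1 + q1*a_0 = 1887/98; P2 = a_2 + q1*a_1 + q2*a_0 = -1591/147; P3 = a_3 + q1*a_2 + q2*a_1 + q3*a_0 = 148/49.


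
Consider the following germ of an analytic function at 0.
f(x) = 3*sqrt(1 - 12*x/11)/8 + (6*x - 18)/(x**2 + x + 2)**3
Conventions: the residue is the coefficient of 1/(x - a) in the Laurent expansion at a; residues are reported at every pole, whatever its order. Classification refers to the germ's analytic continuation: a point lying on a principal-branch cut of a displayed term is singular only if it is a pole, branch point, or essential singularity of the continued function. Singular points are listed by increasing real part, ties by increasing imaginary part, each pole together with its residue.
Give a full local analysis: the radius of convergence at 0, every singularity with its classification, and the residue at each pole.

Radius of convergence at 0: 11/12.
At (-1/2) - ((1/2)*sqrt(7))*i: a pole of order 3; residue -((18/49)*sqrt(7))*i.
At (-1/2) + ((1/2)*sqrt(7))*i: a pole of order 3; residue ((18/49)*sqrt(7))*i.
At 11/12: an algebraic (square-root) branch point.

Denominator factor (x**2 + x + 2)^3: discriminant -7, complex-conjugate roots (-1/2) + ((1/2)*sqrt(7))*i and (-1/2) - ((1/2)*sqrt(7))*i; poles of order 3, moduli sqrt(2) and sqrt(2).
Branch term (3/8)*sqrt(1 - x/(11/12)): its argument vanishes at x = 11/12, a square-root branch point, modulus 11/12.
The radius of convergence is the smallest modulus among the singular points: 11/12.
The branch term is analytic at (-1/2) - ((1/2)*sqrt(7))*i and contributes nothing to the residue; only the rational part matters.
The factor x**2 + x + 2 splits as (x - a)(x - a') with a = (-1/2) - ((1/2)*sqrt(7))*i, a' = (-1/2) + ((1/2)*sqrt(7))*i. At the order-3 pole a set g(x) = (x - a)^3*(rational part) = [6*x - 18] / (x - a')^3.
Order-3 pole: residue = g''(a)/2; g''((-1/2) - ((1/2)*sqrt(7))*i) = -((36/49)*sqrt(7))*i, so the residue is -((18/49)*sqrt(7))*i.
The branch term is analytic at (-1/2) + ((1/2)*sqrt(7))*i and contributes nothing to the residue; only the rational part matters.
The factor x**2 + x + 2 splits as (x - a)(x - a') with a = (-1/2) + ((1/2)*sqrt(7))*i, a' = (-1/2) - ((1/2)*sqrt(7))*i. At the order-3 pole a set g(x) = (x - a)^3*(rational part) = [6*x - 18] / (x - a')^3.
Order-3 pole: residue = g''(a)/2; g''((-1/2) + ((1/2)*sqrt(7))*i) = ((36/49)*sqrt(7))*i, so the residue is ((18/49)*sqrt(7))*i.
List the singular points by increasing real part (a conjugate pair: the negative imaginary part first).


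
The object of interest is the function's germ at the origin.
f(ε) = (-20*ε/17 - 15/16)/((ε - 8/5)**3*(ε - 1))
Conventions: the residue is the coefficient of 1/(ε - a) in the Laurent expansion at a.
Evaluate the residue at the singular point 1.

At the order-1 pole 1 set g(ε) = (ε - (1))*f(ε) = (-20*ε/17 - 15/16)/(ε - 8/5)**3.
Simple pole: residue = g(a) at a = 1, which is 71875/7344.

The residue is 71875/7344.


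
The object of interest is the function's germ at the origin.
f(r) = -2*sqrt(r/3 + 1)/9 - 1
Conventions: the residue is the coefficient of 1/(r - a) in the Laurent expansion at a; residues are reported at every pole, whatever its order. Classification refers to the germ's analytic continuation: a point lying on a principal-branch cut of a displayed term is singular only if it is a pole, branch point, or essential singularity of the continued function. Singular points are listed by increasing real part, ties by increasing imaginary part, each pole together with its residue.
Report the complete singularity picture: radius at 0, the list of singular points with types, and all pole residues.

Branch term (-2/9)*sqrt(1 - r/(-3)): its argument vanishes at r = -3, a square-root branch point, modulus 3.
The radius of convergence is the smallest modulus among the singular points: 3.

Radius of convergence at 0: 3.
At -3: an algebraic (square-root) branch point.


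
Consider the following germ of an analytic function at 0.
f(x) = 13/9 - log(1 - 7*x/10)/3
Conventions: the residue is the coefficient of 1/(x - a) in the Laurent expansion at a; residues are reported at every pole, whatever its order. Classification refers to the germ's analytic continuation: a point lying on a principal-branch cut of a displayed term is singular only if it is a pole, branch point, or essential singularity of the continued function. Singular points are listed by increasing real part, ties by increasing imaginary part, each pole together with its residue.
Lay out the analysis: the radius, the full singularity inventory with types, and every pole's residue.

Branch term (-1/3)*log(1 - x/(10/7)): its argument vanishes at x = 10/7, a logarithmic branch point, modulus 10/7.
The radius of convergence is the smallest modulus among the singular points: 10/7.

Radius of convergence at 0: 10/7.
At 10/7: a logarithmic branch point.


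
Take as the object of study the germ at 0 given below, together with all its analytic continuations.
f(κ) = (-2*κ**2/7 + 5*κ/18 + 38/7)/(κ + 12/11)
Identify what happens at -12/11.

The point is a pole of order 1.

The denominator factor κ + 12/11 vanishes at -12/11 and appears to the power 1; the numerator there equals 12160/2541, nonzero, and no other factor vanishes.
Hence a pole whose order is the multiplicity, 1.


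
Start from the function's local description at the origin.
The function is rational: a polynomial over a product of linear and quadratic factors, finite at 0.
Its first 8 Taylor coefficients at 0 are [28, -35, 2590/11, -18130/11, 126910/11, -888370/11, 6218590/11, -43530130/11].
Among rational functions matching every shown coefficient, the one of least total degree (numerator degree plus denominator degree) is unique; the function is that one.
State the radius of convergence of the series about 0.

The radius of convergence is 1/7.

No rational of total degree below 3 reproduces all 8 coefficients; solving the [2/1] Pade equations on them gives f(k) = (-15*k**2/11 + 23*k + 4)/(k + 1/7), whose expansion matches every shown term.
Denominator factor (k + 1/7): pole of order 1 at -1/7, modulus 1/7.
The radius of convergence is the smallest modulus among the singular points: 1/7.


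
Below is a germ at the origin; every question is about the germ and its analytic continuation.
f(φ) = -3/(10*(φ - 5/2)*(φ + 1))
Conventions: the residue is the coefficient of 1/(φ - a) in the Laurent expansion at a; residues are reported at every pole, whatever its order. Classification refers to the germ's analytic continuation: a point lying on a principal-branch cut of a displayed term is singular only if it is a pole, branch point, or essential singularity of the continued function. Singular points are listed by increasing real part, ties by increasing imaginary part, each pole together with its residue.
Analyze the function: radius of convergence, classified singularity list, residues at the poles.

Radius of convergence at 0: 1.
At -1: a pole of order 1; residue 3/35.
At 5/2: a pole of order 1; residue -3/35.

Denominator factor (φ + 1): pole of order 1 at -1, modulus 1.
Denominator factor (φ - 5/2): pole of order 1 at 5/2, modulus 5/2.
The radius of convergence is the smallest modulus among the singular points: 1.
At the order-1 pole -1 set g(φ) = (φ - (-1))*f(φ) = -3/(10*(φ - 5/2)).
Simple pole: residue = g(a) at a = -1, which is 3/35.
At the order-1 pole 5/2 set g(φ) = (φ - (5/2))*f(φ) = -3/(10*(φ + 1)).
Simple pole: residue = g(a) at a = 5/2, which is -3/35.
List the singular points by increasing real part (a conjugate pair: the negative imaginary part first).


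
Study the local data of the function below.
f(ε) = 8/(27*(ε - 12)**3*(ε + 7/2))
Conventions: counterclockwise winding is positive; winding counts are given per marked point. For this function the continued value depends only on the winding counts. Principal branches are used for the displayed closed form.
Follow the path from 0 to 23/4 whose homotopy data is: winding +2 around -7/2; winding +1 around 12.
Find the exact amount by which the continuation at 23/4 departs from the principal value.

The function is rational, hence single-valued: continuing it around any pole returns the same value, so the difference is 0.

Continued minus principal equals 0.


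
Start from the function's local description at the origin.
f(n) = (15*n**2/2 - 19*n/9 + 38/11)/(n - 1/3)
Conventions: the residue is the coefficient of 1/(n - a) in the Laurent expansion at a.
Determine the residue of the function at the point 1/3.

At the order-1 pole 1/3 set g(n) = (n - (1/3))*f(n) = 15*n**2/2 - 19*n/9 + 38/11.
Simple pole: residue = g(a) at a = 1/3, which is 2129/594.

The residue is 2129/594.


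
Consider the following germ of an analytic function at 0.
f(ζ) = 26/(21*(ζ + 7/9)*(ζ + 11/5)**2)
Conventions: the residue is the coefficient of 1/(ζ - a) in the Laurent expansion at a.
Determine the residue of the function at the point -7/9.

The residue is 8775/14336.

At the order-1 pole -7/9 set g(ζ) = (ζ - (-7/9))*f(ζ) = 26/(21*(ζ + 11/5)**2).
Simple pole: residue = g(a) at a = -7/9, which is 8775/14336.


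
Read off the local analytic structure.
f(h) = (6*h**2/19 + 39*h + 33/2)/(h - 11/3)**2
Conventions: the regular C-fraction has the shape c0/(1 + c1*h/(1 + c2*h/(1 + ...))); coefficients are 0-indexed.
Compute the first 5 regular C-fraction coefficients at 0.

Taylor coefficients (expand at 0): a_0 = 27/22, a_1 = 432/121, a_2 = 95067/50578, a_3 = 211329/278179, a_4 = 1680345/6119938.
c0 = a_0 = 27/22. Peel one level at a time: if S = 1 + c*h/S' with S'(0) = 1, then c is the h-coefficient of S and S' = c*h/(S - 1).
S_1 = c0/f = 1 + (-32/11)*h + (15935/2299)*h^2 + ...; c1 = -32/11.
S_2 = c1*h/(S_1 - 1) = 1 + (15935/6688)*h + (2879809/44729344)*h^2 + ...; c2 = 15935/6688.
S_3 = c2*h/(S_2 - 1) = 1 + (-2879809/106573280)*h + (11519236/53070163025)*h^2 + ...; c3 = -2879809/106573280.
S_4 = c3*h/(S_3 - 1) = 1 + (128/15935)*h + ...; c4 = 128/15935.

The regular C-fraction coefficients are [27/22, -32/11, 15935/6688, -2879809/106573280, 128/15935].


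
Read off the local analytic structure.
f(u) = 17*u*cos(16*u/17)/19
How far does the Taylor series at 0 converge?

The factor cos(16*u/17) is entire and contributes no finite singular point.
The polynomial part has no poles.
No finite singular points: the Taylor series at 0 converges everywhere.

The radius of convergence is infinite.


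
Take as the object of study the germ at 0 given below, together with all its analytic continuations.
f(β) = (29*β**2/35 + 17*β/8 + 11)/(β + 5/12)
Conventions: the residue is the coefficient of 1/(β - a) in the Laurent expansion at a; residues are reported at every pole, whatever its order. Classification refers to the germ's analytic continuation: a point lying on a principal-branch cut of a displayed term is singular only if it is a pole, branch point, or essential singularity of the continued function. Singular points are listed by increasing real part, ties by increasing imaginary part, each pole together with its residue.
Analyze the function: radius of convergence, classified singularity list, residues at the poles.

Denominator factor (β + 5/12): pole of order 1 at -5/12, modulus 5/12.
The radius of convergence is the smallest modulus among the singular points: 5/12.
At the order-1 pole -5/12 set g(β) = (β - (-5/12))*f(β) = 29*β**2/35 + 17*β/8 + 11.
Simple pole: residue = g(a) at a = -5/12, which is 20681/2016.

Radius of convergence at 0: 5/12.
At -5/12: a pole of order 1; residue 20681/2016.


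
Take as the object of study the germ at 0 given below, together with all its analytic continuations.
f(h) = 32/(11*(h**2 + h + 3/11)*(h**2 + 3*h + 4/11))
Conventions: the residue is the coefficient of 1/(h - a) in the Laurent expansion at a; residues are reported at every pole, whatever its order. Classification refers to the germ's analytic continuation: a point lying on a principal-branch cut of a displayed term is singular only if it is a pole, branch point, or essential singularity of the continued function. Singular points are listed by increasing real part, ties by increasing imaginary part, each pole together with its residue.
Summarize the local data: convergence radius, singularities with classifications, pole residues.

Denominator factor (h**2 + h + 3/11): discriminant -1/11, complex-conjugate roots (-1/2) + ((1/22)*sqrt(11))*i and (-1/2) - ((1/22)*sqrt(11))*i; poles of order 1, moduli (1/11)*sqrt(33) and (1/11)*sqrt(33).
Denominator factor (h**2 + 3*h + 4/11): discriminant 83/11, real irrational roots -3/2 + (1/22)*sqrt(913) and -3/2 - (1/22)*sqrt(913); poles of order 1, moduli 3/2 - (1/22)*sqrt(913) and 3/2 + (1/22)*sqrt(913).
The radius of convergence is the smallest modulus among the singular points: 3/2 - (1/22)*sqrt(913).
The factor h**2 + 3*h + 4/11 splits as (h - a)(h - a') with a = -3/2 - (1/22)*sqrt(913), a' = -3/2 + (1/22)*sqrt(913). At the order-1 pole a set g(h) = (h - a)*f(h) = [32/(11*(h**2 + h + 3/11))] / (h - a').
Simple pole: residue = g(a) at a = -3/2 - (1/22)*sqrt(913), which is 352/111 - (1024/9213)*sqrt(913).
The factor h**2 + h + 3/11 splits as (h - a)(h - a') with a = (-1/2) - ((1/22)*sqrt(11))*i, a' = (-1/2) + ((1/22)*sqrt(11))*i. At the order-1 pole a set g(h) = (h - a)*f(h) = [32/(11*(h**2 + 3*h + 4/11))] / (h - a').
Simple pole: residue = g(a) at a = (-1/2) - ((1/22)*sqrt(11))*i, which is (-352/111) - ((320/111)*sqrt(11))*i.
The factor h**2 + h + 3/11 splits as (h - a)(h - a') with a = (-1/2) + ((1/22)*sqrt(11))*i, a' = (-1/2) - ((1/22)*sqrt(11))*i. At the order-1 pole a set g(h) = (h - a)*f(h) = [32/(11*(h**2 + 3*h + 4/11))] / (h - a').
Simple pole: residue = g(a) at a = (-1/2) + ((1/22)*sqrt(11))*i, which is (-352/111) + ((320/111)*sqrt(11))*i.
The factor h**2 + 3*h + 4/11 splits as (h - a)(h - a') with a = -3/2 + (1/22)*sqrt(913), a' = -3/2 - (1/22)*sqrt(913). At the order-1 pole a set g(h) = (h - a)*f(h) = [32/(11*(h**2 + h + 3/11))] / (h - a').
Simple pole: residue = g(a) at a = -3/2 + (1/22)*sqrt(913), which is 352/111 + (1024/9213)*sqrt(913).
List the singular points by increasing real part (a conjugate pair: the negative imaginary part first).

Radius of convergence at 0: 3/2 - (1/22)*sqrt(913).
At -3/2 - (1/22)*sqrt(913): a pole of order 1; residue 352/111 - (1024/9213)*sqrt(913).
At (-1/2) - ((1/22)*sqrt(11))*i: a pole of order 1; residue (-352/111) - ((320/111)*sqrt(11))*i.
At (-1/2) + ((1/22)*sqrt(11))*i: a pole of order 1; residue (-352/111) + ((320/111)*sqrt(11))*i.
At -3/2 + (1/22)*sqrt(913): a pole of order 1; residue 352/111 + (1024/9213)*sqrt(913).


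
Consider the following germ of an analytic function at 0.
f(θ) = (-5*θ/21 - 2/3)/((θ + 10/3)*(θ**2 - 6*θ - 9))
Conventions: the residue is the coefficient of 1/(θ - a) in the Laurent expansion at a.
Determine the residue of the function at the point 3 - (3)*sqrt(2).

The factor θ**2 - 6*θ - 9 splits as (θ - a)(θ - a') with a = 3 - (3)*sqrt(2), a' = 3 + (3)*sqrt(2). At the order-1 pole a set g(θ) = (θ - a)*f(θ) = [(-5*θ/21 - 2/3)/(θ + 10/3)] / (θ - a').
Simple pole: residue = g(a) at a = 3 - (3)*sqrt(2), which is -4/1393 + (281/16716)*sqrt(2).

The residue is -4/1393 + (281/16716)*sqrt(2).


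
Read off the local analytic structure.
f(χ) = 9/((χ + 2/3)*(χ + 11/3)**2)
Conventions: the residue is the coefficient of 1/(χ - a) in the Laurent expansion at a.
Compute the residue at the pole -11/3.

The residue is -1.

At the order-2 pole -11/3 set g(χ) = (χ - (-11/3))^2*f(χ) = 9/(χ + 2/3).
Order-2 pole: residue = g'(a); g'(-11/3) = -1, so the residue is -1.


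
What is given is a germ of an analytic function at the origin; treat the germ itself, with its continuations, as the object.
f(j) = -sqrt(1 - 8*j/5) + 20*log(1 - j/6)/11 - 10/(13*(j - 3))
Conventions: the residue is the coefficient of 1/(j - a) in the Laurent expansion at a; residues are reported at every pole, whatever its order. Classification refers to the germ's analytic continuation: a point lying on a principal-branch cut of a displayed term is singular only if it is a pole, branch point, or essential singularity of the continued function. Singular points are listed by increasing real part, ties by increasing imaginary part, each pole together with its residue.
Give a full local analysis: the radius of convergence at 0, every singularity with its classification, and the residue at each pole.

Denominator factor (j - 3): pole of order 1 at 3, modulus 3.
Branch term (20/11)*log(1 - j/(6)): its argument vanishes at j = 6, a logarithmic branch point, modulus 6.
Branch term (-1)*sqrt(1 - j/(5/8)): its argument vanishes at j = 5/8, a square-root branch point, modulus 5/8.
The radius of convergence is the smallest modulus among the singular points: 5/8.
The branch terms are analytic at 3 and contribute nothing to the residue; only the rational part matters.
At the order-1 pole 3 set g(j) = (j - (3))*(rational part) = -10/13.
Simple pole: residue = g(a) at a = 3, which is -10/13.
List the singular points by increasing real part (a conjugate pair: the negative imaginary part first).

Radius of convergence at 0: 5/8.
At 5/8: an algebraic (square-root) branch point.
At 3: a pole of order 1; residue -10/13.
At 6: a logarithmic branch point.


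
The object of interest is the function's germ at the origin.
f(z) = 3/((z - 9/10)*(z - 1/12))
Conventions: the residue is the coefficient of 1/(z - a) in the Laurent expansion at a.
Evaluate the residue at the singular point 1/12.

The residue is -180/49.

At the order-1 pole 1/12 set g(z) = (z - (1/12))*f(z) = 3/(z - 9/10).
Simple pole: residue = g(a) at a = 1/12, which is -180/49.


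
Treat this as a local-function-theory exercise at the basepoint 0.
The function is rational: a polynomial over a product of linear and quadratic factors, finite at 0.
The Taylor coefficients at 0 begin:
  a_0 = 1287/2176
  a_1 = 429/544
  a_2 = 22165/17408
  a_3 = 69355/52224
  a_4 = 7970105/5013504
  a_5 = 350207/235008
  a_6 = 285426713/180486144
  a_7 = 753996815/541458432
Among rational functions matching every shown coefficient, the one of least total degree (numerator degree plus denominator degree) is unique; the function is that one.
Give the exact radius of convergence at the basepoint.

No rational of total degree below 4 reproduces all 8 coefficients; solving the [0/4] Pade equations on them gives f(ζ) = -26/(17*(ζ - 4/3)**3*(ζ + 12/11)), whose expansion matches every shown term.
Denominator factor (ζ - 4/3)^3: pole of order 3 at 4/3, modulus 4/3.
Denominator factor (ζ + 12/11): pole of order 1 at -12/11, modulus 12/11.
The radius of convergence is the smallest modulus among the singular points: 12/11.

The radius of convergence is 12/11.


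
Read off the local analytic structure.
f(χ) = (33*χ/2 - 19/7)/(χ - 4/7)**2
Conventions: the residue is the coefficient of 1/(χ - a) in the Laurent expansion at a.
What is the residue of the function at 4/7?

The residue is 33/2.

At the order-2 pole 4/7 set g(χ) = (χ - (4/7))^2*f(χ) = 33*χ/2 - 19/7.
Order-2 pole: residue = g'(a); g'(4/7) = 33/2, so the residue is 33/2.


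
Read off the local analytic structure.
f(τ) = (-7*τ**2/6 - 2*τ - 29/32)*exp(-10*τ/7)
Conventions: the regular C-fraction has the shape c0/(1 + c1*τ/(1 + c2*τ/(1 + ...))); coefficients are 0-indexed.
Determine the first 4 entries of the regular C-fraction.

The regular C-fraction coefficients are [-29/32, -158/203, 89675/48111, -101555999/148770825].

Taylor coefficients (expand at 0): a_0 = -29/32, a_1 = -79/112, a_2 = 1801/2352, a_3 = 545/8232.
c0 = a_0 = -29/32. Peel one level at a time: if S = 1 + c*τ/S' with S'(0) = 1, then c is the τ-coefficient of S and S' = c*τ/(S - 1).
S_1 = c0/f = 1 + (-158/203)*τ + (179350/123627)*τ^2 + ...; c1 = -158/203.
S_2 = c1*τ/(S_1 - 1) = 1 + (89675/48111)*τ + (3501931/2752281)*τ^2 + ...; c2 = 89675/48111.
S_3 = c2*τ/(S_2 - 1) = 1 + (-101555999/148770825)*τ + ...; c3 = -101555999/148770825.


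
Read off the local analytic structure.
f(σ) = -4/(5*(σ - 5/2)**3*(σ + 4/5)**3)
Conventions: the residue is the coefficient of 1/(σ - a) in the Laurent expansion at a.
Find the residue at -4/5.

The residue is 160000/13045131.

At the order-3 pole -4/5 set g(σ) = (σ - (-4/5))^3*f(σ) = -4/(5*(σ - 5/2)**3).
Order-3 pole: residue = g''(a)/2; g''(-4/5) = 320000/13045131, so the residue is 160000/13045131.


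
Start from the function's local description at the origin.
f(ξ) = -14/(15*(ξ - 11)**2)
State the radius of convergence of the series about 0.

Denominator factor (ξ - 11)^2: pole of order 2 at 11, modulus 11.
The radius of convergence is the smallest modulus among the singular points: 11.

The radius of convergence is 11.


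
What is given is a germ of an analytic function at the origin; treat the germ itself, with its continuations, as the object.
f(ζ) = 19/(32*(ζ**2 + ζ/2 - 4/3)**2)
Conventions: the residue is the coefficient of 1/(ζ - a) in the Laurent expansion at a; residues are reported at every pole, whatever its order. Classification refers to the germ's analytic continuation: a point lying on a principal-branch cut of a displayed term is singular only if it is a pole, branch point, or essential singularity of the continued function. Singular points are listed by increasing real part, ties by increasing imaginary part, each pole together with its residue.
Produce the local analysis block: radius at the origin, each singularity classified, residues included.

Radius of convergence at 0: -1/4 + (1/12)*sqrt(201).
At -1/4 - (1/12)*sqrt(201): a pole of order 2; residue (57/8978)*sqrt(201).
At -1/4 + (1/12)*sqrt(201): a pole of order 2; residue -(57/8978)*sqrt(201).

Denominator factor (ζ**2 + ζ/2 - 4/3)^2: discriminant 67/12, real irrational roots -1/4 + (1/12)*sqrt(201) and -1/4 - (1/12)*sqrt(201); poles of order 2, moduli -1/4 + (1/12)*sqrt(201) and 1/4 + (1/12)*sqrt(201).
The radius of convergence is the smallest modulus among the singular points: -1/4 + (1/12)*sqrt(201).
The factor ζ**2 + ζ/2 - 4/3 splits as (ζ - a)(ζ - a') with a = -1/4 - (1/12)*sqrt(201), a' = -1/4 + (1/12)*sqrt(201). At the order-2 pole a set g(ζ) = (ζ - a)^2*f(ζ) = [19/32] / (ζ - a')^2.
Order-2 pole: residue = g'(a); g'(-1/4 - (1/12)*sqrt(201)) = (57/8978)*sqrt(201), so the residue is (57/8978)*sqrt(201).
The factor ζ**2 + ζ/2 - 4/3 splits as (ζ - a)(ζ - a') with a = -1/4 + (1/12)*sqrt(201), a' = -1/4 - (1/12)*sqrt(201). At the order-2 pole a set g(ζ) = (ζ - a)^2*f(ζ) = [19/32] / (ζ - a')^2.
Order-2 pole: residue = g'(a); g'(-1/4 + (1/12)*sqrt(201)) = -(57/8978)*sqrt(201), so the residue is -(57/8978)*sqrt(201).
List the singular points by increasing real part (a conjugate pair: the negative imaginary part first).


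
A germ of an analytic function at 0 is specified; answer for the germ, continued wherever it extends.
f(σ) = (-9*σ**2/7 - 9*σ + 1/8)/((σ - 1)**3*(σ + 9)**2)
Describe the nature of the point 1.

The point is a pole of order 3.

The denominator factor σ - 1 vanishes at 1 and appears to the power 3; the numerator there equals -569/56, nonzero, and no other factor vanishes.
Hence a pole whose order is the multiplicity, 3.


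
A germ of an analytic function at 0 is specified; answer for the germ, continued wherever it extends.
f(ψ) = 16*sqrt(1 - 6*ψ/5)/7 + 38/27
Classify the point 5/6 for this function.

The point is an algebraic (square-root) branch point.

The term (16/7)*sqrt(1 - ψ/(5/6)) has argument 1 - 5/6/(5/6) = 0 at 5/6: a square-root (algebraic, two-sheeted) branch point; the remaining terms are analytic or single-valued there.


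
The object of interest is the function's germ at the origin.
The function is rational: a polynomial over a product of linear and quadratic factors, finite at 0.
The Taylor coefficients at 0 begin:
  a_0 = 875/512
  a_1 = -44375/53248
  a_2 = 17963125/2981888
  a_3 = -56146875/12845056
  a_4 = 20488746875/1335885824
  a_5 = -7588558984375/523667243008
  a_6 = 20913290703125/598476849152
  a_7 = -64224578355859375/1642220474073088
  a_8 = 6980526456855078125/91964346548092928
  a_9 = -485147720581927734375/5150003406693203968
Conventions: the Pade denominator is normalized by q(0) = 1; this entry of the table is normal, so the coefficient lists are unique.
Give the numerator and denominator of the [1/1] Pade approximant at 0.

The Pade approximant has numerator coefficients [875/512, 10888375/945152]; denominator coefficients [1, 28741/3976].

Taylor coefficients needed (read off): a_0 = 875/512, a_1 = -44375/53248, a_2 = 17963125/2981888.
Write the denominator as Q(v) = 1 + q1*v. Requiring Q*f - P = O(v^3) with deg P <= 1 kills the coefficients of v^2..v^2 in Q*f:
  v^2: a_2 + q1*a_1 = 0, i.e. 17963125/2981888 + (-44375/53248)*q1 = 0.
Solving this linear system: q1 = 28741/3976.
The numerator is Q*f truncated at degree 1: P0 = a_0 = 875/512; P1 = a_1 + q1*a_0 = 10888375/945152.


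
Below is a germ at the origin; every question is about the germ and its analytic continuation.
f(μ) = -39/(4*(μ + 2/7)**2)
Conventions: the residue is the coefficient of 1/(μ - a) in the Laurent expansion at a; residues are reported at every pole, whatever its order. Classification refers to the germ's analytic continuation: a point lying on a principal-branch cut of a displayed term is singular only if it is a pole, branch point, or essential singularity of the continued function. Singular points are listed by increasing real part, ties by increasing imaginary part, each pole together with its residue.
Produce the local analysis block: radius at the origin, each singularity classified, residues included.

Radius of convergence at 0: 2/7.
At -2/7: a pole of order 2; residue 0.

Denominator factor (μ + 2/7)^2: pole of order 2 at -2/7, modulus 2/7.
The radius of convergence is the smallest modulus among the singular points: 2/7.
At the order-2 pole -2/7 set g(μ) = (μ - (-2/7))^2*f(μ) = -39/4.
Order-2 pole: residue = g'(a); g'(-2/7) = 0, so the residue is 0.


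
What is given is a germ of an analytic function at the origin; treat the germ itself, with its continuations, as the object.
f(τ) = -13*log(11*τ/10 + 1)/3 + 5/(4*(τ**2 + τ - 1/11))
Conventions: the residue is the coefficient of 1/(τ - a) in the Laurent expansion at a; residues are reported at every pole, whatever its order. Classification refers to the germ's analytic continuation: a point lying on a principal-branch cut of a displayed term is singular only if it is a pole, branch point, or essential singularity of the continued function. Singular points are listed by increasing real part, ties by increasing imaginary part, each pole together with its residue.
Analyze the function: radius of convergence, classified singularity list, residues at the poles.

Denominator factor (τ**2 + τ - 1/11): discriminant 15/11, real irrational roots -1/2 + (1/22)*sqrt(165) and -1/2 - (1/22)*sqrt(165); poles of order 1, moduli -1/2 + (1/22)*sqrt(165) and 1/2 + (1/22)*sqrt(165).
Branch term (-13/3)*log(1 - τ/(-10/11)): its argument vanishes at τ = -10/11, a logarithmic branch point, modulus 10/11.
The radius of convergence is the smallest modulus among the singular points: -1/2 + (1/22)*sqrt(165).
The branch term is analytic at -1/2 - (1/22)*sqrt(165) and contributes nothing to the residue; only the rational part matters.
The factor τ**2 + τ - 1/11 splits as (τ - a)(τ - a') with a = -1/2 - (1/22)*sqrt(165), a' = -1/2 + (1/22)*sqrt(165). At the order-1 pole a set g(τ) = (τ - a)*(rational part) = [5/4] / (τ - a').
Simple pole: residue = g(a) at a = -1/2 - (1/22)*sqrt(165), which is -(1/12)*sqrt(165).
The branch term is analytic at -1/2 + (1/22)*sqrt(165) and contributes nothing to the residue; only the rational part matters.
The factor τ**2 + τ - 1/11 splits as (τ - a)(τ - a') with a = -1/2 + (1/22)*sqrt(165), a' = -1/2 - (1/22)*sqrt(165). At the order-1 pole a set g(τ) = (τ - a)*(rational part) = [5/4] / (τ - a').
Simple pole: residue = g(a) at a = -1/2 + (1/22)*sqrt(165), which is (1/12)*sqrt(165).
List the singular points by increasing real part (a conjugate pair: the negative imaginary part first).

Radius of convergence at 0: -1/2 + (1/22)*sqrt(165).
At -1/2 - (1/22)*sqrt(165): a pole of order 1; residue -(1/12)*sqrt(165).
At -10/11: a logarithmic branch point.
At -1/2 + (1/22)*sqrt(165): a pole of order 1; residue (1/12)*sqrt(165).


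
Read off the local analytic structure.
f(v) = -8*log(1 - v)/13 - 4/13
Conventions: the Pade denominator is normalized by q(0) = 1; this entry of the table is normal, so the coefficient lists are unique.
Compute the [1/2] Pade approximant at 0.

The Pade approximant has numerator coefficients [-4/13, 152/195]; denominator coefficients [1, -8/15, -1/15].

Taylor coefficients needed (expand at 0): a_0 = -4/13, a_1 = 8/13, a_2 = 4/13, a_3 = 8/39.
Write the denominator as Q(v) = 1 + q1*v + q2*v^2. Requiring Q*f - P = O(v^4) with deg P <= 1 kills the coefficients of v^2..v^3 in Q*f:
  v^2: a_2 + q1*a_1 + q2*a_0 = 0, i.e. 4/13 + (8/13)*q1 + (-4/13)*q2 = 0.
  v^3: a_3 + q1*a_2 + q2*a_1 = 0, i.e. 8/39 + (4/13)*q1 + (8/13)*q2 = 0.
Solving this linear system: q1 = -8/15, q2 = -1/15.
The numerator is Q*f truncated at degree 1: P0 = a_0 = -4/13; P1 = a_1 + q1*a_0 = 152/195.


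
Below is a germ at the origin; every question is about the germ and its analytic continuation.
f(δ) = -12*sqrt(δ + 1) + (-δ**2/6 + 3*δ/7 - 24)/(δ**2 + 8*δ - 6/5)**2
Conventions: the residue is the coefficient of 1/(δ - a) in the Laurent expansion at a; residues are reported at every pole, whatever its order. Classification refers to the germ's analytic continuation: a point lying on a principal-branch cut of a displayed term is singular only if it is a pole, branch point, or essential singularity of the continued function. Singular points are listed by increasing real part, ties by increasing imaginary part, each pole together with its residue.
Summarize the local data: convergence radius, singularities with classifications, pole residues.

Radius of convergence at 0: -4 + (1/5)*sqrt(430).
At -4 - (1/5)*sqrt(430): a pole of order 2; residue -(893/207088)*sqrt(430).
At -1: an algebraic (square-root) branch point.
At -4 + (1/5)*sqrt(430): a pole of order 2; residue (893/207088)*sqrt(430).

Denominator factor (δ**2 + 8*δ - 6/5)^2: discriminant 344/5, real irrational roots -4 + (1/5)*sqrt(430) and -4 - (1/5)*sqrt(430); poles of order 2, moduli -4 + (1/5)*sqrt(430) and 4 + (1/5)*sqrt(430).
Branch term (-12)*sqrt(1 - δ/(-1)): its argument vanishes at δ = -1, a square-root branch point, modulus 1.
The radius of convergence is the smallest modulus among the singular points: -4 + (1/5)*sqrt(430).
The branch term is analytic at -4 - (1/5)*sqrt(430) and contributes nothing to the residue; only the rational part matters.
The factor δ**2 + 8*δ - 6/5 splits as (δ - a)(δ - a') with a = -4 - (1/5)*sqrt(430), a' = -4 + (1/5)*sqrt(430). At the order-2 pole a set g(δ) = (δ - a)^2*(rational part) = [-δ**2/6 + 3*δ/7 - 24] / (δ - a')^2.
Order-2 pole: residue = g'(a); g'(-4 - (1/5)*sqrt(430)) = -(893/207088)*sqrt(430), so the residue is -(893/207088)*sqrt(430).
The branch term is analytic at -4 + (1/5)*sqrt(430) and contributes nothing to the residue; only the rational part matters.
The factor δ**2 + 8*δ - 6/5 splits as (δ - a)(δ - a') with a = -4 + (1/5)*sqrt(430), a' = -4 - (1/5)*sqrt(430). At the order-2 pole a set g(δ) = (δ - a)^2*(rational part) = [-δ**2/6 + 3*δ/7 - 24] / (δ - a')^2.
Order-2 pole: residue = g'(a); g'(-4 + (1/5)*sqrt(430)) = (893/207088)*sqrt(430), so the residue is (893/207088)*sqrt(430).
List the singular points by increasing real part (a conjugate pair: the negative imaginary part first).


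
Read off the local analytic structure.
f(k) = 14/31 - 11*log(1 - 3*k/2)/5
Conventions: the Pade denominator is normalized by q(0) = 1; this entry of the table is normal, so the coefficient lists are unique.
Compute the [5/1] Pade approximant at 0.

Taylor coefficients needed (expand at 0): a_0 = 14/31, a_1 = 33/10, a_2 = 99/40, a_3 = 99/40, a_4 = 891/320, a_5 = 2673/800, a_6 = 2673/640.
Write the denominator as Q(k) = 1 + q1*k. Requiring Q*f - P = O(k^7) with deg P <= 5 kills the coefficients of k^6..k^6 in Q*f:
  k^6: a_6 + q1*a_5 = 0, i.e. 2673/640 + (2673/800)*q1 = 0.
Solving this linear system: q1 = -5/4.
The numerator is Q*f truncated at degree 5: P0 = a_0 = 14/31; P1 = a_1 + q1*a_0 = 424/155; P2 = a_2 + q1*a_1 = -33/20; P3 = a_3 + q1*a_2 = -99/160; P4 = a_4 + q1*a_3 = -99/320; P5 = a_5 + q1*a_4 = -891/6400.

The Pade approximant has numerator coefficients [14/31, 424/155, -33/20, -99/160, -99/320, -891/6400]; denominator coefficients [1, -5/4].


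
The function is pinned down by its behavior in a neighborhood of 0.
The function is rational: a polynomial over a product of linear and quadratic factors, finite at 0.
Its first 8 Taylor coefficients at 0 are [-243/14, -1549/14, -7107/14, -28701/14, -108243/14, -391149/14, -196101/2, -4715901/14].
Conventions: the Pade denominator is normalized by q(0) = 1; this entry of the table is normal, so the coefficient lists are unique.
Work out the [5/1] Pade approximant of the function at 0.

The Pade approximant has numerator coefficients [-243/14, -1681000/33803, -4034400/33803, -9077400/33803, -18154800/33803, -27232200/33803]; denominator coefficients [1, -16947/4829].

Taylor coefficients needed (read off): a_0 = -243/14, a_1 = -1549/14, a_2 = -7107/14, a_3 = -28701/14, a_4 = -108243/14, a_5 = -391149/14, a_6 = -196101/2.
Write the denominator as Q(n) = 1 + q1*n. Requiring Q*f - P = O(n^7) with deg P <= 5 kills the coefficients of n^6..n^6 in Q*f:
  n^6: a_6 + q1*a_5 = 0, i.e. -196101/2 + (-391149/14)*q1 = 0.
Solving this linear system: q1 = -16947/4829.
The numerator is Q*f truncated at degree 5: P0 = a_0 = -243/14; P1 = a_1 + q1*a_0 = -1681000/33803; P2 = a_2 + q1*a_1 = -4034400/33803; P3 = a_3 + q1*a_2 = -9077400/33803; P4 = a_4 + q1*a_3 = -18154800/33803; P5 = a_5 + q1*a_4 = -27232200/33803.


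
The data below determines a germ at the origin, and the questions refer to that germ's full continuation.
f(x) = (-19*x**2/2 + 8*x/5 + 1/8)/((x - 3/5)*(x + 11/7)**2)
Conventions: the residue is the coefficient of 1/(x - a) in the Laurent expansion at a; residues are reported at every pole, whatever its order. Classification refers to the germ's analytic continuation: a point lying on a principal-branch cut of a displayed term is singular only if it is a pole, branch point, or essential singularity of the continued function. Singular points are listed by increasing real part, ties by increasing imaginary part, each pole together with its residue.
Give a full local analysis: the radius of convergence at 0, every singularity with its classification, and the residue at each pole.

Radius of convergence at 0: 3/5.
At -11/7: a pole of order 2; residue -416093/46208.
At 3/5: a pole of order 1; residue -22883/46208.

Denominator factor (x - 3/5): pole of order 1 at 3/5, modulus 3/5.
Denominator factor (x + 11/7)^2: pole of order 2 at -11/7, modulus 11/7.
The radius of convergence is the smallest modulus among the singular points: 3/5.
At the order-2 pole -11/7 set g(x) = (x - (-11/7))^2*f(x) = (-19*x**2/2 + 8*x/5 + 1/8)/(x - 3/5).
Order-2 pole: residue = g'(a); g'(-11/7) = -416093/46208, so the residue is -416093/46208.
At the order-1 pole 3/5 set g(x) = (x - (3/5))*f(x) = (-19*x**2/2 + 8*x/5 + 1/8)/(x + 11/7)**2.
Simple pole: residue = g(a) at a = 3/5, which is -22883/46208.
List the singular points by increasing real part (a conjugate pair: the negative imaginary part first).


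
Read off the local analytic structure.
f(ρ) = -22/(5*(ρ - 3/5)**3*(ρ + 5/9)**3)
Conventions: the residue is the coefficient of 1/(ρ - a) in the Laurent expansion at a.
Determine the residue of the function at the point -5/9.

The residue is 1217885625/95051008.

At the order-3 pole -5/9 set g(ρ) = (ρ - (-5/9))^3*f(ρ) = -22/(5*(ρ - 3/5)**3).
Order-3 pole: residue = g''(a)/2; g''(-5/9) = 1217885625/47525504, so the residue is 1217885625/95051008.


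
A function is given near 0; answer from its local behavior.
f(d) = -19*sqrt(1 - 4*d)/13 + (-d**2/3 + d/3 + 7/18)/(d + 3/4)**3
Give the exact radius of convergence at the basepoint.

Denominator factor (d + 3/4)^3: pole of order 3 at -3/4, modulus 3/4.
Branch term (-19/13)*sqrt(1 - d/(1/4)): its argument vanishes at d = 1/4, a square-root branch point, modulus 1/4.
The radius of convergence is the smallest modulus among the singular points: 1/4.

The radius of convergence is 1/4.


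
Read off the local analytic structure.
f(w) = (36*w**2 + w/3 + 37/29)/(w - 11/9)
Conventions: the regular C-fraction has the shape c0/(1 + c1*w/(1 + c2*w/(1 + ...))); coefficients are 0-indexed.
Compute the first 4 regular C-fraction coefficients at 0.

The regular C-fraction coefficients are [-333/319, -1318/1221, -1892975/73149, 1171329498/43016225].

Taylor coefficients (expand at 0): a_0 = -333/319, a_1 = -3954/3509, a_2 = -1172502/38599, a_3 = -10552518/424589.
c0 = a_0 = -333/319. Peel one level at a time: if S = 1 + c*w/S' with S'(0) = 1, then c is the w-coefficient of S and S' = c*w/(S - 1).
S_1 = c0/f = 1 + (-1318/1221)*w + (-3785950/135531)*w^2 + ...; c1 = -1318/1221.
S_2 = c1*w/(S_1 - 1) = 1 + (-1892975/73149)*w + (306023022/434281)*w^2 + ...; c2 = -1892975/73149.
S_3 = c2*w/(S_2 - 1) = 1 + (1171329498/43016225)*w + ...; c3 = 1171329498/43016225.
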